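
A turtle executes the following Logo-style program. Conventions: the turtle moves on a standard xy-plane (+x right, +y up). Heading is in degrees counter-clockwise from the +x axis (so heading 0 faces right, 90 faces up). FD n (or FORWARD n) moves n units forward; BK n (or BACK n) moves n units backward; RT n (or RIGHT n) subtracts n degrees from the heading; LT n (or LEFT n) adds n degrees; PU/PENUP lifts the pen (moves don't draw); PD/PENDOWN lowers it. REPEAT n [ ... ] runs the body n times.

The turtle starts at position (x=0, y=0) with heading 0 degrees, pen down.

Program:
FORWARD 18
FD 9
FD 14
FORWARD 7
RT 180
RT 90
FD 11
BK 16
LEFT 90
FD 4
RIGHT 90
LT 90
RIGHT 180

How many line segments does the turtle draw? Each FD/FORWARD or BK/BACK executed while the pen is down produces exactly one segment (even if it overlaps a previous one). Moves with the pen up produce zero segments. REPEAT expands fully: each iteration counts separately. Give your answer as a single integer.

Answer: 7

Derivation:
Executing turtle program step by step:
Start: pos=(0,0), heading=0, pen down
FD 18: (0,0) -> (18,0) [heading=0, draw]
FD 9: (18,0) -> (27,0) [heading=0, draw]
FD 14: (27,0) -> (41,0) [heading=0, draw]
FD 7: (41,0) -> (48,0) [heading=0, draw]
RT 180: heading 0 -> 180
RT 90: heading 180 -> 90
FD 11: (48,0) -> (48,11) [heading=90, draw]
BK 16: (48,11) -> (48,-5) [heading=90, draw]
LT 90: heading 90 -> 180
FD 4: (48,-5) -> (44,-5) [heading=180, draw]
RT 90: heading 180 -> 90
LT 90: heading 90 -> 180
RT 180: heading 180 -> 0
Final: pos=(44,-5), heading=0, 7 segment(s) drawn
Segments drawn: 7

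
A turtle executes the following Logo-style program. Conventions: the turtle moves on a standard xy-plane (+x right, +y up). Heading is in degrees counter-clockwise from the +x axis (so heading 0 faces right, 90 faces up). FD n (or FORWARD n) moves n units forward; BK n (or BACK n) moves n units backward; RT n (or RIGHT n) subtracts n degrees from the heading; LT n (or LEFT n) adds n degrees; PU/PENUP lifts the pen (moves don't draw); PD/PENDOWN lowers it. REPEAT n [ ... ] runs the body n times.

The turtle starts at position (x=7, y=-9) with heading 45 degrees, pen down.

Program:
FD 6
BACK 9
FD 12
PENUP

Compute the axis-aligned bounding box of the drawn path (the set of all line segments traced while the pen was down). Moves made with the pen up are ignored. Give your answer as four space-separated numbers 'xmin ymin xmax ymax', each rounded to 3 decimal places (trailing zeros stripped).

Answer: 4.879 -11.121 13.364 -2.636

Derivation:
Executing turtle program step by step:
Start: pos=(7,-9), heading=45, pen down
FD 6: (7,-9) -> (11.243,-4.757) [heading=45, draw]
BK 9: (11.243,-4.757) -> (4.879,-11.121) [heading=45, draw]
FD 12: (4.879,-11.121) -> (13.364,-2.636) [heading=45, draw]
PU: pen up
Final: pos=(13.364,-2.636), heading=45, 3 segment(s) drawn

Segment endpoints: x in {4.879, 7, 11.243, 13.364}, y in {-11.121, -9, -4.757, -2.636}
xmin=4.879, ymin=-11.121, xmax=13.364, ymax=-2.636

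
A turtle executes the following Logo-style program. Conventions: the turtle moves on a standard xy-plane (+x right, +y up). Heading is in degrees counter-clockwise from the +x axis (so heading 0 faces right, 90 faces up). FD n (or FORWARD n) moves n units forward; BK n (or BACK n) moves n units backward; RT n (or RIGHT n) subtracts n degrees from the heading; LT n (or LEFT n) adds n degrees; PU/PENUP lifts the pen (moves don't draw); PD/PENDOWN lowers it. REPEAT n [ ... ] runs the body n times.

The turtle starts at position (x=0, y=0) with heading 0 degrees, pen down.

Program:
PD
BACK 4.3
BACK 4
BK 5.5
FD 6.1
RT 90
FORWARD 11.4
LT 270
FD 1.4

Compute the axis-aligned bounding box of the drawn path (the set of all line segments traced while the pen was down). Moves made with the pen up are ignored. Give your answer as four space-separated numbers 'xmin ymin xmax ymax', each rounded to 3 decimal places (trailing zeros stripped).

Answer: -13.8 -11.4 0 0

Derivation:
Executing turtle program step by step:
Start: pos=(0,0), heading=0, pen down
PD: pen down
BK 4.3: (0,0) -> (-4.3,0) [heading=0, draw]
BK 4: (-4.3,0) -> (-8.3,0) [heading=0, draw]
BK 5.5: (-8.3,0) -> (-13.8,0) [heading=0, draw]
FD 6.1: (-13.8,0) -> (-7.7,0) [heading=0, draw]
RT 90: heading 0 -> 270
FD 11.4: (-7.7,0) -> (-7.7,-11.4) [heading=270, draw]
LT 270: heading 270 -> 180
FD 1.4: (-7.7,-11.4) -> (-9.1,-11.4) [heading=180, draw]
Final: pos=(-9.1,-11.4), heading=180, 6 segment(s) drawn

Segment endpoints: x in {-13.8, -9.1, -8.3, -7.7, -7.7, -4.3, 0}, y in {-11.4, 0}
xmin=-13.8, ymin=-11.4, xmax=0, ymax=0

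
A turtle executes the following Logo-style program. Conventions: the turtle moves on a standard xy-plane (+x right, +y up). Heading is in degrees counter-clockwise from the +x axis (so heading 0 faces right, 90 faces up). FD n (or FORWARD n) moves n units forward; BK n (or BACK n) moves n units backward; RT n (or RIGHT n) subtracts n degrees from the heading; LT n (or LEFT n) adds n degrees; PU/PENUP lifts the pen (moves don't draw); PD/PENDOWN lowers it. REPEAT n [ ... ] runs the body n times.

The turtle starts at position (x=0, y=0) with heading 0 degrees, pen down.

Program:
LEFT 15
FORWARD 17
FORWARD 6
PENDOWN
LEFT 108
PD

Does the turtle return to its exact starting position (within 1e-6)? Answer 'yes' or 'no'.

Answer: no

Derivation:
Executing turtle program step by step:
Start: pos=(0,0), heading=0, pen down
LT 15: heading 0 -> 15
FD 17: (0,0) -> (16.421,4.4) [heading=15, draw]
FD 6: (16.421,4.4) -> (22.216,5.953) [heading=15, draw]
PD: pen down
LT 108: heading 15 -> 123
PD: pen down
Final: pos=(22.216,5.953), heading=123, 2 segment(s) drawn

Start position: (0, 0)
Final position: (22.216, 5.953)
Distance = 23; >= 1e-6 -> NOT closed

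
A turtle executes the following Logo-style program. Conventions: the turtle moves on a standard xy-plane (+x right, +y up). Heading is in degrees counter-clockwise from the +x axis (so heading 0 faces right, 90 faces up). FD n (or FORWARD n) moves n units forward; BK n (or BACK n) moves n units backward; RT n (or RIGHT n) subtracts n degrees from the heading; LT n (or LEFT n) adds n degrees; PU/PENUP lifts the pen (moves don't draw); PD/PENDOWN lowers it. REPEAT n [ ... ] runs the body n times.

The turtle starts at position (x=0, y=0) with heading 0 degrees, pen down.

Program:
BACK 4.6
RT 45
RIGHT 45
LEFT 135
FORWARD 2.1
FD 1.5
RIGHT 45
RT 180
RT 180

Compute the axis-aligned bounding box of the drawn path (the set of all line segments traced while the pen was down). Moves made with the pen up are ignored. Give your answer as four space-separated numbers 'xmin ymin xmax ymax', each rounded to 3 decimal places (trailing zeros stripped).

Executing turtle program step by step:
Start: pos=(0,0), heading=0, pen down
BK 4.6: (0,0) -> (-4.6,0) [heading=0, draw]
RT 45: heading 0 -> 315
RT 45: heading 315 -> 270
LT 135: heading 270 -> 45
FD 2.1: (-4.6,0) -> (-3.115,1.485) [heading=45, draw]
FD 1.5: (-3.115,1.485) -> (-2.054,2.546) [heading=45, draw]
RT 45: heading 45 -> 0
RT 180: heading 0 -> 180
RT 180: heading 180 -> 0
Final: pos=(-2.054,2.546), heading=0, 3 segment(s) drawn

Segment endpoints: x in {-4.6, -3.115, -2.054, 0}, y in {0, 1.485, 2.546}
xmin=-4.6, ymin=0, xmax=0, ymax=2.546

Answer: -4.6 0 0 2.546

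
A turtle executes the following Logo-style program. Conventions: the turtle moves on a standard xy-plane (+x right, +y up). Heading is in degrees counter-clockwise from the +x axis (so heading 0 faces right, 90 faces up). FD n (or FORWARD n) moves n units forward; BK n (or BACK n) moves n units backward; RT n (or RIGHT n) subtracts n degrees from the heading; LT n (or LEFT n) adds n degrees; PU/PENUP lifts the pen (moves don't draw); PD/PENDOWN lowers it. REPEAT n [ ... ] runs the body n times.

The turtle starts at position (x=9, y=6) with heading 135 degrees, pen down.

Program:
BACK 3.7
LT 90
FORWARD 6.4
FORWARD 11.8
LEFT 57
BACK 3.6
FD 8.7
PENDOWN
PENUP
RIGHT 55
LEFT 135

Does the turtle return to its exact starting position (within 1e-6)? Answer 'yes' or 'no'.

Executing turtle program step by step:
Start: pos=(9,6), heading=135, pen down
BK 3.7: (9,6) -> (11.616,3.384) [heading=135, draw]
LT 90: heading 135 -> 225
FD 6.4: (11.616,3.384) -> (7.091,-1.142) [heading=225, draw]
FD 11.8: (7.091,-1.142) -> (-1.253,-9.486) [heading=225, draw]
LT 57: heading 225 -> 282
BK 3.6: (-1.253,-9.486) -> (-2.002,-5.964) [heading=282, draw]
FD 8.7: (-2.002,-5.964) -> (-0.193,-14.474) [heading=282, draw]
PD: pen down
PU: pen up
RT 55: heading 282 -> 227
LT 135: heading 227 -> 2
Final: pos=(-0.193,-14.474), heading=2, 5 segment(s) drawn

Start position: (9, 6)
Final position: (-0.193, -14.474)
Distance = 22.443; >= 1e-6 -> NOT closed

Answer: no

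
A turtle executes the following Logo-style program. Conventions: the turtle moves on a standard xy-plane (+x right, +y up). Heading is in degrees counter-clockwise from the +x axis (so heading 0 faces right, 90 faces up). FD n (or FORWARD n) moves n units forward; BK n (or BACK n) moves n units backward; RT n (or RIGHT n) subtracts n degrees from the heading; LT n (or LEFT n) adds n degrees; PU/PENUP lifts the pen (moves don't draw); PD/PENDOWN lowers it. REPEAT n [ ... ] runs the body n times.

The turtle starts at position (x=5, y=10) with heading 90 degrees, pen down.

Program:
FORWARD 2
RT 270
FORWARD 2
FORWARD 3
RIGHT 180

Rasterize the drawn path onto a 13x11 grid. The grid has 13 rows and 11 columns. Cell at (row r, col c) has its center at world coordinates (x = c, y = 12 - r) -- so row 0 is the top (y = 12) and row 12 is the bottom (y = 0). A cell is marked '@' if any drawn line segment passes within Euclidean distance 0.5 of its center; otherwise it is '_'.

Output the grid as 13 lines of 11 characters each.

Segment 0: (5,10) -> (5,12)
Segment 1: (5,12) -> (3,12)
Segment 2: (3,12) -> (0,12)

Answer: @@@@@@_____
_____@_____
_____@_____
___________
___________
___________
___________
___________
___________
___________
___________
___________
___________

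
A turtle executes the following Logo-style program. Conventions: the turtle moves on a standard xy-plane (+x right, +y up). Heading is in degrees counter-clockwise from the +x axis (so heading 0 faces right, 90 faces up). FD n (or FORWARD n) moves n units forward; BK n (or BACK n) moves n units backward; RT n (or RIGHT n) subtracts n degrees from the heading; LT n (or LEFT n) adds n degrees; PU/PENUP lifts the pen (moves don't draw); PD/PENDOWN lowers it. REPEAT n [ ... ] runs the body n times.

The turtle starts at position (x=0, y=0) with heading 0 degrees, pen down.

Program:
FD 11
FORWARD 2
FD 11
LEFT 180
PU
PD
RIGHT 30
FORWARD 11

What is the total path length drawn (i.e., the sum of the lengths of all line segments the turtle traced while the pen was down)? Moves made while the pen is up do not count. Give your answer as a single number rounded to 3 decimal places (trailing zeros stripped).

Executing turtle program step by step:
Start: pos=(0,0), heading=0, pen down
FD 11: (0,0) -> (11,0) [heading=0, draw]
FD 2: (11,0) -> (13,0) [heading=0, draw]
FD 11: (13,0) -> (24,0) [heading=0, draw]
LT 180: heading 0 -> 180
PU: pen up
PD: pen down
RT 30: heading 180 -> 150
FD 11: (24,0) -> (14.474,5.5) [heading=150, draw]
Final: pos=(14.474,5.5), heading=150, 4 segment(s) drawn

Segment lengths:
  seg 1: (0,0) -> (11,0), length = 11
  seg 2: (11,0) -> (13,0), length = 2
  seg 3: (13,0) -> (24,0), length = 11
  seg 4: (24,0) -> (14.474,5.5), length = 11
Total = 35

Answer: 35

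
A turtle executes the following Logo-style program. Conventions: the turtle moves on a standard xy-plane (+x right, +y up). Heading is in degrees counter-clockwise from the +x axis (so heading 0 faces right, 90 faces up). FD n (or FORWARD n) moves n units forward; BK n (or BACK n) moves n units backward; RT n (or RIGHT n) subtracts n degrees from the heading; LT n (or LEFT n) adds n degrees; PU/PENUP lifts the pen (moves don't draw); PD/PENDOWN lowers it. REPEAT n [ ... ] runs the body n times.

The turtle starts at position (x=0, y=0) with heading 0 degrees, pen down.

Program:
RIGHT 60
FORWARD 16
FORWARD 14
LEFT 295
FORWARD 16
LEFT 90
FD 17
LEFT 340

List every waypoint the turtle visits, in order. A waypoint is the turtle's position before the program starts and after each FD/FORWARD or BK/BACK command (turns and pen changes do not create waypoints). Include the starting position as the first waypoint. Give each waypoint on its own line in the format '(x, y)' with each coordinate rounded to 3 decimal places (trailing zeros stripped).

Answer: (0, 0)
(8, -13.856)
(15, -25.981)
(5.823, -39.087)
(19.748, -48.838)

Derivation:
Executing turtle program step by step:
Start: pos=(0,0), heading=0, pen down
RT 60: heading 0 -> 300
FD 16: (0,0) -> (8,-13.856) [heading=300, draw]
FD 14: (8,-13.856) -> (15,-25.981) [heading=300, draw]
LT 295: heading 300 -> 235
FD 16: (15,-25.981) -> (5.823,-39.087) [heading=235, draw]
LT 90: heading 235 -> 325
FD 17: (5.823,-39.087) -> (19.748,-48.838) [heading=325, draw]
LT 340: heading 325 -> 305
Final: pos=(19.748,-48.838), heading=305, 4 segment(s) drawn
Waypoints (5 total):
(0, 0)
(8, -13.856)
(15, -25.981)
(5.823, -39.087)
(19.748, -48.838)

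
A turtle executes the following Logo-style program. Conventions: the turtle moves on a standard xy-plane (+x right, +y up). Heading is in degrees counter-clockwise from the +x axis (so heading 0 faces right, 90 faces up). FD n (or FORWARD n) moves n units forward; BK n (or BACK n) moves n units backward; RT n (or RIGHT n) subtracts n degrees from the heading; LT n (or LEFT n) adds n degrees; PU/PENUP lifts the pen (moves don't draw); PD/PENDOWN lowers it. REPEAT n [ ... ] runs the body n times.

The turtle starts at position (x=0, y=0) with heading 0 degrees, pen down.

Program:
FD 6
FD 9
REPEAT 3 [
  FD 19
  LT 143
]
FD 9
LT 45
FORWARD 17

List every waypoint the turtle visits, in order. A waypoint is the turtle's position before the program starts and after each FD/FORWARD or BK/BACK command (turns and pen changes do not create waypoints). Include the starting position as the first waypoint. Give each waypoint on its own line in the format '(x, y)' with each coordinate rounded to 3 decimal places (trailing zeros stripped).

Answer: (0, 0)
(6, 0)
(15, 0)
(34, 0)
(18.826, 11.434)
(24.063, -6.829)
(27.288, 1.573)
(20.374, 17.103)

Derivation:
Executing turtle program step by step:
Start: pos=(0,0), heading=0, pen down
FD 6: (0,0) -> (6,0) [heading=0, draw]
FD 9: (6,0) -> (15,0) [heading=0, draw]
REPEAT 3 [
  -- iteration 1/3 --
  FD 19: (15,0) -> (34,0) [heading=0, draw]
  LT 143: heading 0 -> 143
  -- iteration 2/3 --
  FD 19: (34,0) -> (18.826,11.434) [heading=143, draw]
  LT 143: heading 143 -> 286
  -- iteration 3/3 --
  FD 19: (18.826,11.434) -> (24.063,-6.829) [heading=286, draw]
  LT 143: heading 286 -> 69
]
FD 9: (24.063,-6.829) -> (27.288,1.573) [heading=69, draw]
LT 45: heading 69 -> 114
FD 17: (27.288,1.573) -> (20.374,17.103) [heading=114, draw]
Final: pos=(20.374,17.103), heading=114, 7 segment(s) drawn
Waypoints (8 total):
(0, 0)
(6, 0)
(15, 0)
(34, 0)
(18.826, 11.434)
(24.063, -6.829)
(27.288, 1.573)
(20.374, 17.103)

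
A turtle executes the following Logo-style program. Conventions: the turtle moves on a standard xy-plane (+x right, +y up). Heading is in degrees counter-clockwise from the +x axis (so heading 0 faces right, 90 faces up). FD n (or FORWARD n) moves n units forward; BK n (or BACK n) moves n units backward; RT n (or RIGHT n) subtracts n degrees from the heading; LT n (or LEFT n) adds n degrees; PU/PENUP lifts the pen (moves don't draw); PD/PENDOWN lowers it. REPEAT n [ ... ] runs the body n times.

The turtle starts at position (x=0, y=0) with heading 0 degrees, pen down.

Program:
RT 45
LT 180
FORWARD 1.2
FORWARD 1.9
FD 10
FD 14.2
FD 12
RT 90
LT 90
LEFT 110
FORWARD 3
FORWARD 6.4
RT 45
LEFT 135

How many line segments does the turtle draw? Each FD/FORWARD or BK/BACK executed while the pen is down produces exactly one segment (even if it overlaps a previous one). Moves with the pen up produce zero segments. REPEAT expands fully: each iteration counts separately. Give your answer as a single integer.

Answer: 7

Derivation:
Executing turtle program step by step:
Start: pos=(0,0), heading=0, pen down
RT 45: heading 0 -> 315
LT 180: heading 315 -> 135
FD 1.2: (0,0) -> (-0.849,0.849) [heading=135, draw]
FD 1.9: (-0.849,0.849) -> (-2.192,2.192) [heading=135, draw]
FD 10: (-2.192,2.192) -> (-9.263,9.263) [heading=135, draw]
FD 14.2: (-9.263,9.263) -> (-19.304,19.304) [heading=135, draw]
FD 12: (-19.304,19.304) -> (-27.789,27.789) [heading=135, draw]
RT 90: heading 135 -> 45
LT 90: heading 45 -> 135
LT 110: heading 135 -> 245
FD 3: (-27.789,27.789) -> (-29.057,25.07) [heading=245, draw]
FD 6.4: (-29.057,25.07) -> (-31.762,19.27) [heading=245, draw]
RT 45: heading 245 -> 200
LT 135: heading 200 -> 335
Final: pos=(-31.762,19.27), heading=335, 7 segment(s) drawn
Segments drawn: 7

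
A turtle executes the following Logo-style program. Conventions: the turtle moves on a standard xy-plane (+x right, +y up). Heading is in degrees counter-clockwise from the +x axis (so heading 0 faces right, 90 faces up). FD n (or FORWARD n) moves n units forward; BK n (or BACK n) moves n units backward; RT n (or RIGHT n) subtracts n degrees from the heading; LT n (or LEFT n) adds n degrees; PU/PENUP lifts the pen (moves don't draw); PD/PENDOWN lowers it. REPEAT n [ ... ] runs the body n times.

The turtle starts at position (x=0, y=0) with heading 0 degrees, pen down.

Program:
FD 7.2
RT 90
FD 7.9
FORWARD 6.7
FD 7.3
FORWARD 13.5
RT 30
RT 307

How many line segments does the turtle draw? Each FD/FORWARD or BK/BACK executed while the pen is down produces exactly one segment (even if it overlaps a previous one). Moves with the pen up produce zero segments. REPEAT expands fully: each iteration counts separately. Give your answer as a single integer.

Answer: 5

Derivation:
Executing turtle program step by step:
Start: pos=(0,0), heading=0, pen down
FD 7.2: (0,0) -> (7.2,0) [heading=0, draw]
RT 90: heading 0 -> 270
FD 7.9: (7.2,0) -> (7.2,-7.9) [heading=270, draw]
FD 6.7: (7.2,-7.9) -> (7.2,-14.6) [heading=270, draw]
FD 7.3: (7.2,-14.6) -> (7.2,-21.9) [heading=270, draw]
FD 13.5: (7.2,-21.9) -> (7.2,-35.4) [heading=270, draw]
RT 30: heading 270 -> 240
RT 307: heading 240 -> 293
Final: pos=(7.2,-35.4), heading=293, 5 segment(s) drawn
Segments drawn: 5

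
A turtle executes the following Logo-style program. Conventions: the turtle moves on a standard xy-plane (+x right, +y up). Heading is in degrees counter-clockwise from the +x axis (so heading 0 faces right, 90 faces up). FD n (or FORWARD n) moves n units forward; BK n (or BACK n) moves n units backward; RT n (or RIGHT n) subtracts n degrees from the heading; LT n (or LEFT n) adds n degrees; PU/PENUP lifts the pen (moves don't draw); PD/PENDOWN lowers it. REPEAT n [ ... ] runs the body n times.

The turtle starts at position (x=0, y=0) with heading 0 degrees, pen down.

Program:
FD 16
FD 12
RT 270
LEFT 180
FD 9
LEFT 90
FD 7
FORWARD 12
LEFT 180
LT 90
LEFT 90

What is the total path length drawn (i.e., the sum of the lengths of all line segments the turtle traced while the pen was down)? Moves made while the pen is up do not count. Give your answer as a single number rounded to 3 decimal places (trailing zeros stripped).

Executing turtle program step by step:
Start: pos=(0,0), heading=0, pen down
FD 16: (0,0) -> (16,0) [heading=0, draw]
FD 12: (16,0) -> (28,0) [heading=0, draw]
RT 270: heading 0 -> 90
LT 180: heading 90 -> 270
FD 9: (28,0) -> (28,-9) [heading=270, draw]
LT 90: heading 270 -> 0
FD 7: (28,-9) -> (35,-9) [heading=0, draw]
FD 12: (35,-9) -> (47,-9) [heading=0, draw]
LT 180: heading 0 -> 180
LT 90: heading 180 -> 270
LT 90: heading 270 -> 0
Final: pos=(47,-9), heading=0, 5 segment(s) drawn

Segment lengths:
  seg 1: (0,0) -> (16,0), length = 16
  seg 2: (16,0) -> (28,0), length = 12
  seg 3: (28,0) -> (28,-9), length = 9
  seg 4: (28,-9) -> (35,-9), length = 7
  seg 5: (35,-9) -> (47,-9), length = 12
Total = 56

Answer: 56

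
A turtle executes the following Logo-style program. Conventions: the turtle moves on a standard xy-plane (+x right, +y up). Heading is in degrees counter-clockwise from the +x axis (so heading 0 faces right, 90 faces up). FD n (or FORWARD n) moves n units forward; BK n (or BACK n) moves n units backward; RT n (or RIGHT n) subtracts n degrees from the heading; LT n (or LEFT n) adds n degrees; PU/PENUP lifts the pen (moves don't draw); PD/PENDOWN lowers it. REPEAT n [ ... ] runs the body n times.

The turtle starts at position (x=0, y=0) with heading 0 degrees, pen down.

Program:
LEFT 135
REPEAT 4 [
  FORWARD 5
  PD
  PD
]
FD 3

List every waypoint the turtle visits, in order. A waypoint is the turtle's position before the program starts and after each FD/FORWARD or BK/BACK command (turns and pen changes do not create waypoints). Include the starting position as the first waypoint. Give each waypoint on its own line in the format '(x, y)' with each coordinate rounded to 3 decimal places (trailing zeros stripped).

Answer: (0, 0)
(-3.536, 3.536)
(-7.071, 7.071)
(-10.607, 10.607)
(-14.142, 14.142)
(-16.263, 16.263)

Derivation:
Executing turtle program step by step:
Start: pos=(0,0), heading=0, pen down
LT 135: heading 0 -> 135
REPEAT 4 [
  -- iteration 1/4 --
  FD 5: (0,0) -> (-3.536,3.536) [heading=135, draw]
  PD: pen down
  PD: pen down
  -- iteration 2/4 --
  FD 5: (-3.536,3.536) -> (-7.071,7.071) [heading=135, draw]
  PD: pen down
  PD: pen down
  -- iteration 3/4 --
  FD 5: (-7.071,7.071) -> (-10.607,10.607) [heading=135, draw]
  PD: pen down
  PD: pen down
  -- iteration 4/4 --
  FD 5: (-10.607,10.607) -> (-14.142,14.142) [heading=135, draw]
  PD: pen down
  PD: pen down
]
FD 3: (-14.142,14.142) -> (-16.263,16.263) [heading=135, draw]
Final: pos=(-16.263,16.263), heading=135, 5 segment(s) drawn
Waypoints (6 total):
(0, 0)
(-3.536, 3.536)
(-7.071, 7.071)
(-10.607, 10.607)
(-14.142, 14.142)
(-16.263, 16.263)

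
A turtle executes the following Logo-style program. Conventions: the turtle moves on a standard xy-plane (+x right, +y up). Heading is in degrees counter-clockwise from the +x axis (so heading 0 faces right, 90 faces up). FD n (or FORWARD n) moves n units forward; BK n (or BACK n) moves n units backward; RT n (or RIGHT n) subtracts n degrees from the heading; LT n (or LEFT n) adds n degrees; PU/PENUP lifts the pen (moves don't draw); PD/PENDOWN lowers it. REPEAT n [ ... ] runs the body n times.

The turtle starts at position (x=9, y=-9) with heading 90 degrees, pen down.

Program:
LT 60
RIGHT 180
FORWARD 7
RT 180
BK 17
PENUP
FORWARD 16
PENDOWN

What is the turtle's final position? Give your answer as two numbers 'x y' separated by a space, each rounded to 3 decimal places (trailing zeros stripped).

Answer: 15.928 -13

Derivation:
Executing turtle program step by step:
Start: pos=(9,-9), heading=90, pen down
LT 60: heading 90 -> 150
RT 180: heading 150 -> 330
FD 7: (9,-9) -> (15.062,-12.5) [heading=330, draw]
RT 180: heading 330 -> 150
BK 17: (15.062,-12.5) -> (29.785,-21) [heading=150, draw]
PU: pen up
FD 16: (29.785,-21) -> (15.928,-13) [heading=150, move]
PD: pen down
Final: pos=(15.928,-13), heading=150, 2 segment(s) drawn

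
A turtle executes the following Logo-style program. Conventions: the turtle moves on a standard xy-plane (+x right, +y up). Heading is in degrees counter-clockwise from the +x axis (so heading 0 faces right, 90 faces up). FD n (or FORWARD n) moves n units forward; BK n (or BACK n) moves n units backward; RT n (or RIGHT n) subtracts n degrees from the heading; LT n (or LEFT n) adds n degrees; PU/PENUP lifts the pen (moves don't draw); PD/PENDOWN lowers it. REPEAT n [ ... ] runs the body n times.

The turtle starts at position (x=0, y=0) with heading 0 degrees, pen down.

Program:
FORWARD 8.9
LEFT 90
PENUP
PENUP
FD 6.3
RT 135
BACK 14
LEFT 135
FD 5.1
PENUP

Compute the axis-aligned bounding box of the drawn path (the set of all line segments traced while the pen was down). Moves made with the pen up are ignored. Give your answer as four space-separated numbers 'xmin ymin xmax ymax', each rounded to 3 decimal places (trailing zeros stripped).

Executing turtle program step by step:
Start: pos=(0,0), heading=0, pen down
FD 8.9: (0,0) -> (8.9,0) [heading=0, draw]
LT 90: heading 0 -> 90
PU: pen up
PU: pen up
FD 6.3: (8.9,0) -> (8.9,6.3) [heading=90, move]
RT 135: heading 90 -> 315
BK 14: (8.9,6.3) -> (-0.999,16.199) [heading=315, move]
LT 135: heading 315 -> 90
FD 5.1: (-0.999,16.199) -> (-0.999,21.299) [heading=90, move]
PU: pen up
Final: pos=(-0.999,21.299), heading=90, 1 segment(s) drawn

Segment endpoints: x in {0, 8.9}, y in {0}
xmin=0, ymin=0, xmax=8.9, ymax=0

Answer: 0 0 8.9 0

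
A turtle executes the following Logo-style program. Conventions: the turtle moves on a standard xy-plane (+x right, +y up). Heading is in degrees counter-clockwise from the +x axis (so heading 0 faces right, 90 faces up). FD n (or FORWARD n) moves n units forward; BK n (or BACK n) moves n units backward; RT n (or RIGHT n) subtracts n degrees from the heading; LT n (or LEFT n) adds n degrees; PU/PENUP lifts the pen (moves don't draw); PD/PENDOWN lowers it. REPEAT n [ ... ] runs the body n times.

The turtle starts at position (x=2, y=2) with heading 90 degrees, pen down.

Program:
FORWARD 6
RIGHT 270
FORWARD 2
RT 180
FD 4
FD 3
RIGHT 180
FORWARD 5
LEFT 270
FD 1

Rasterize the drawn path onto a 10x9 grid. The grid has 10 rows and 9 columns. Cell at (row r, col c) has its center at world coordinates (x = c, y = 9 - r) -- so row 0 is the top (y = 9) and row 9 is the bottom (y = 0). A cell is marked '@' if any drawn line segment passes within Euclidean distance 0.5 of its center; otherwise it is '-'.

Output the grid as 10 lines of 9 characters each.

Answer: --@------
@@@@@@@@-
--@------
--@------
--@------
--@------
--@------
--@------
---------
---------

Derivation:
Segment 0: (2,2) -> (2,8)
Segment 1: (2,8) -> (0,8)
Segment 2: (0,8) -> (4,8)
Segment 3: (4,8) -> (7,8)
Segment 4: (7,8) -> (2,8)
Segment 5: (2,8) -> (2,9)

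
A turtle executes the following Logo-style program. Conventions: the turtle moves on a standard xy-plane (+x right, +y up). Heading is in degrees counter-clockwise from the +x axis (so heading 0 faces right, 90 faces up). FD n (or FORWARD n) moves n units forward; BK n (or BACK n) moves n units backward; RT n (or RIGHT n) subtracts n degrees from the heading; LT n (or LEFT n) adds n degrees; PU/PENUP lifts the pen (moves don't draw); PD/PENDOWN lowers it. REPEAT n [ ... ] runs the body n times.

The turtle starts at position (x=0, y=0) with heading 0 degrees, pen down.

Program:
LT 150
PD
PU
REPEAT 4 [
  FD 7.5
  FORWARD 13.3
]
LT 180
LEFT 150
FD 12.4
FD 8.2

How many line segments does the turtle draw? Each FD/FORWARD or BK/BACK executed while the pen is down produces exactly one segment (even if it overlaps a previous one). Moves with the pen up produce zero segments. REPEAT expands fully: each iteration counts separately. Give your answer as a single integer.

Executing turtle program step by step:
Start: pos=(0,0), heading=0, pen down
LT 150: heading 0 -> 150
PD: pen down
PU: pen up
REPEAT 4 [
  -- iteration 1/4 --
  FD 7.5: (0,0) -> (-6.495,3.75) [heading=150, move]
  FD 13.3: (-6.495,3.75) -> (-18.013,10.4) [heading=150, move]
  -- iteration 2/4 --
  FD 7.5: (-18.013,10.4) -> (-24.509,14.15) [heading=150, move]
  FD 13.3: (-24.509,14.15) -> (-36.027,20.8) [heading=150, move]
  -- iteration 3/4 --
  FD 7.5: (-36.027,20.8) -> (-42.522,24.55) [heading=150, move]
  FD 13.3: (-42.522,24.55) -> (-54.04,31.2) [heading=150, move]
  -- iteration 4/4 --
  FD 7.5: (-54.04,31.2) -> (-60.535,34.95) [heading=150, move]
  FD 13.3: (-60.535,34.95) -> (-72.053,41.6) [heading=150, move]
]
LT 180: heading 150 -> 330
LT 150: heading 330 -> 120
FD 12.4: (-72.053,41.6) -> (-78.253,52.339) [heading=120, move]
FD 8.2: (-78.253,52.339) -> (-82.353,59.44) [heading=120, move]
Final: pos=(-82.353,59.44), heading=120, 0 segment(s) drawn
Segments drawn: 0

Answer: 0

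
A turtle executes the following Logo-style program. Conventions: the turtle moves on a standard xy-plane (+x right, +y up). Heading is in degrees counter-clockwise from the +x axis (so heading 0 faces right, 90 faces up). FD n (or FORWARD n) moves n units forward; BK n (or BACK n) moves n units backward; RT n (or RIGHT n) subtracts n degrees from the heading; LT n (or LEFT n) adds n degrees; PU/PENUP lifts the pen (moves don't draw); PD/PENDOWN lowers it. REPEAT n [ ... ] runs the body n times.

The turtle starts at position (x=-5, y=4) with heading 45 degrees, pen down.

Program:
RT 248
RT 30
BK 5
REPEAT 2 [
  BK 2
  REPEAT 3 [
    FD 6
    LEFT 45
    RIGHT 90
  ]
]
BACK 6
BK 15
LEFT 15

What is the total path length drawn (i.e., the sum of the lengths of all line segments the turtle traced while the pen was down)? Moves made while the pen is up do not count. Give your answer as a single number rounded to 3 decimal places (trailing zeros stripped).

Executing turtle program step by step:
Start: pos=(-5,4), heading=45, pen down
RT 248: heading 45 -> 157
RT 30: heading 157 -> 127
BK 5: (-5,4) -> (-1.991,0.007) [heading=127, draw]
REPEAT 2 [
  -- iteration 1/2 --
  BK 2: (-1.991,0.007) -> (-0.787,-1.59) [heading=127, draw]
  REPEAT 3 [
    -- iteration 1/3 --
    FD 6: (-0.787,-1.59) -> (-4.398,3.201) [heading=127, draw]
    LT 45: heading 127 -> 172
    RT 90: heading 172 -> 82
    -- iteration 2/3 --
    FD 6: (-4.398,3.201) -> (-3.563,9.143) [heading=82, draw]
    LT 45: heading 82 -> 127
    RT 90: heading 127 -> 37
    -- iteration 3/3 --
    FD 6: (-3.563,9.143) -> (1.229,12.754) [heading=37, draw]
    LT 45: heading 37 -> 82
    RT 90: heading 82 -> 352
  ]
  -- iteration 2/2 --
  BK 2: (1.229,12.754) -> (-0.752,13.032) [heading=352, draw]
  REPEAT 3 [
    -- iteration 1/3 --
    FD 6: (-0.752,13.032) -> (5.19,12.197) [heading=352, draw]
    LT 45: heading 352 -> 37
    RT 90: heading 37 -> 307
    -- iteration 2/3 --
    FD 6: (5.19,12.197) -> (8.801,7.405) [heading=307, draw]
    LT 45: heading 307 -> 352
    RT 90: heading 352 -> 262
    -- iteration 3/3 --
    FD 6: (8.801,7.405) -> (7.966,1.464) [heading=262, draw]
    LT 45: heading 262 -> 307
    RT 90: heading 307 -> 217
  ]
]
BK 6: (7.966,1.464) -> (12.757,5.075) [heading=217, draw]
BK 15: (12.757,5.075) -> (24.737,14.102) [heading=217, draw]
LT 15: heading 217 -> 232
Final: pos=(24.737,14.102), heading=232, 11 segment(s) drawn

Segment lengths:
  seg 1: (-5,4) -> (-1.991,0.007), length = 5
  seg 2: (-1.991,0.007) -> (-0.787,-1.59), length = 2
  seg 3: (-0.787,-1.59) -> (-4.398,3.201), length = 6
  seg 4: (-4.398,3.201) -> (-3.563,9.143), length = 6
  seg 5: (-3.563,9.143) -> (1.229,12.754), length = 6
  seg 6: (1.229,12.754) -> (-0.752,13.032), length = 2
  seg 7: (-0.752,13.032) -> (5.19,12.197), length = 6
  seg 8: (5.19,12.197) -> (8.801,7.405), length = 6
  seg 9: (8.801,7.405) -> (7.966,1.464), length = 6
  seg 10: (7.966,1.464) -> (12.757,5.075), length = 6
  seg 11: (12.757,5.075) -> (24.737,14.102), length = 15
Total = 66

Answer: 66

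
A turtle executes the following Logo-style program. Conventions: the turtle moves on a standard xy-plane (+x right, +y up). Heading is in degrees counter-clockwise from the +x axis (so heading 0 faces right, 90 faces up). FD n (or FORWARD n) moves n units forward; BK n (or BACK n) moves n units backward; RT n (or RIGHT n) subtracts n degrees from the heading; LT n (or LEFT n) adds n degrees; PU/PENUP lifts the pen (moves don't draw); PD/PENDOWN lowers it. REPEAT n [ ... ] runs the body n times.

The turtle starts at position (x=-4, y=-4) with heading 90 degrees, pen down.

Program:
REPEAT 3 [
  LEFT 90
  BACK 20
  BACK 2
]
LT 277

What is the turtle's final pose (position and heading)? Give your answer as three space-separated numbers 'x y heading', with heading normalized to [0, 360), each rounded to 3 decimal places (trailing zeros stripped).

Answer: -4 18 277

Derivation:
Executing turtle program step by step:
Start: pos=(-4,-4), heading=90, pen down
REPEAT 3 [
  -- iteration 1/3 --
  LT 90: heading 90 -> 180
  BK 20: (-4,-4) -> (16,-4) [heading=180, draw]
  BK 2: (16,-4) -> (18,-4) [heading=180, draw]
  -- iteration 2/3 --
  LT 90: heading 180 -> 270
  BK 20: (18,-4) -> (18,16) [heading=270, draw]
  BK 2: (18,16) -> (18,18) [heading=270, draw]
  -- iteration 3/3 --
  LT 90: heading 270 -> 0
  BK 20: (18,18) -> (-2,18) [heading=0, draw]
  BK 2: (-2,18) -> (-4,18) [heading=0, draw]
]
LT 277: heading 0 -> 277
Final: pos=(-4,18), heading=277, 6 segment(s) drawn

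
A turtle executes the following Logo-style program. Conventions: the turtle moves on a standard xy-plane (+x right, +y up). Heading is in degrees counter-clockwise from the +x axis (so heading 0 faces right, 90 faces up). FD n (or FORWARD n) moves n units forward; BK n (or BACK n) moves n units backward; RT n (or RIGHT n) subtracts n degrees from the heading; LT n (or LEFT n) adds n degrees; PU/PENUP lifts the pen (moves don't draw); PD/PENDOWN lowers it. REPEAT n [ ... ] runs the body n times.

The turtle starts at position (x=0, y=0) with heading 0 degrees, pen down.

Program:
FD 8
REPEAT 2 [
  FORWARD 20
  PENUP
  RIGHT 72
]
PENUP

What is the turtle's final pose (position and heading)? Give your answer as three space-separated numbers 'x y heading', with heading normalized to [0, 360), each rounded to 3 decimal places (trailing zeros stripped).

Executing turtle program step by step:
Start: pos=(0,0), heading=0, pen down
FD 8: (0,0) -> (8,0) [heading=0, draw]
REPEAT 2 [
  -- iteration 1/2 --
  FD 20: (8,0) -> (28,0) [heading=0, draw]
  PU: pen up
  RT 72: heading 0 -> 288
  -- iteration 2/2 --
  FD 20: (28,0) -> (34.18,-19.021) [heading=288, move]
  PU: pen up
  RT 72: heading 288 -> 216
]
PU: pen up
Final: pos=(34.18,-19.021), heading=216, 2 segment(s) drawn

Answer: 34.18 -19.021 216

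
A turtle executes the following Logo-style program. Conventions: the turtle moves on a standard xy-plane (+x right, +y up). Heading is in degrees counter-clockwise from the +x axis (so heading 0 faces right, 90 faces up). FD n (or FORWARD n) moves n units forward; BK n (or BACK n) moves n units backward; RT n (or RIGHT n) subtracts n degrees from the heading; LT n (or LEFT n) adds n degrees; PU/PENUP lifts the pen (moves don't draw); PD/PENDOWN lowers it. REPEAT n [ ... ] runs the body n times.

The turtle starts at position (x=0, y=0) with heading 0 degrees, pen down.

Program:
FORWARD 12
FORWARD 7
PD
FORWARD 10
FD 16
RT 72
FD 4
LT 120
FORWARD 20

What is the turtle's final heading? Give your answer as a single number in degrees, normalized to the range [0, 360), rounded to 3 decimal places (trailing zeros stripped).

Executing turtle program step by step:
Start: pos=(0,0), heading=0, pen down
FD 12: (0,0) -> (12,0) [heading=0, draw]
FD 7: (12,0) -> (19,0) [heading=0, draw]
PD: pen down
FD 10: (19,0) -> (29,0) [heading=0, draw]
FD 16: (29,0) -> (45,0) [heading=0, draw]
RT 72: heading 0 -> 288
FD 4: (45,0) -> (46.236,-3.804) [heading=288, draw]
LT 120: heading 288 -> 48
FD 20: (46.236,-3.804) -> (59.619,11.059) [heading=48, draw]
Final: pos=(59.619,11.059), heading=48, 6 segment(s) drawn

Answer: 48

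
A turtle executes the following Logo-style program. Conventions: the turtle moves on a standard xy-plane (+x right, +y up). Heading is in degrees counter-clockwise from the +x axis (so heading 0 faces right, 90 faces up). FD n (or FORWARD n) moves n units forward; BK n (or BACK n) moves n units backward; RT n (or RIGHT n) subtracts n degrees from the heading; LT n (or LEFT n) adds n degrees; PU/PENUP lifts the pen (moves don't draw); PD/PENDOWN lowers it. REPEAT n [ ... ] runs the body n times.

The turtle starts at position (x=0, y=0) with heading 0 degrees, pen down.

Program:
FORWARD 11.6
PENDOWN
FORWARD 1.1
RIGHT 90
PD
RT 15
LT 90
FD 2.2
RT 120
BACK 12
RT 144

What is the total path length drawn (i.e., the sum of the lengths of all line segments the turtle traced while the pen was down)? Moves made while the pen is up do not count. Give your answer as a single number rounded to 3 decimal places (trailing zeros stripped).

Answer: 26.9

Derivation:
Executing turtle program step by step:
Start: pos=(0,0), heading=0, pen down
FD 11.6: (0,0) -> (11.6,0) [heading=0, draw]
PD: pen down
FD 1.1: (11.6,0) -> (12.7,0) [heading=0, draw]
RT 90: heading 0 -> 270
PD: pen down
RT 15: heading 270 -> 255
LT 90: heading 255 -> 345
FD 2.2: (12.7,0) -> (14.825,-0.569) [heading=345, draw]
RT 120: heading 345 -> 225
BK 12: (14.825,-0.569) -> (23.31,7.916) [heading=225, draw]
RT 144: heading 225 -> 81
Final: pos=(23.31,7.916), heading=81, 4 segment(s) drawn

Segment lengths:
  seg 1: (0,0) -> (11.6,0), length = 11.6
  seg 2: (11.6,0) -> (12.7,0), length = 1.1
  seg 3: (12.7,0) -> (14.825,-0.569), length = 2.2
  seg 4: (14.825,-0.569) -> (23.31,7.916), length = 12
Total = 26.9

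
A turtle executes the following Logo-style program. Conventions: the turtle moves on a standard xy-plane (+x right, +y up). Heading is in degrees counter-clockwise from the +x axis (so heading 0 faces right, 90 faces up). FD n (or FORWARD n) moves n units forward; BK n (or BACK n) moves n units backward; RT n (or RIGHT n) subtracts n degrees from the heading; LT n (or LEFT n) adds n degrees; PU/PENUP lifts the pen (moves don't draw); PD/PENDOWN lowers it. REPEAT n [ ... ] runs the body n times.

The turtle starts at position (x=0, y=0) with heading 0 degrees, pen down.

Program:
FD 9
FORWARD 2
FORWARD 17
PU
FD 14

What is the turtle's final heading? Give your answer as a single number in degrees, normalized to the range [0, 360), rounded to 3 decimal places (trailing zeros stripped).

Answer: 0

Derivation:
Executing turtle program step by step:
Start: pos=(0,0), heading=0, pen down
FD 9: (0,0) -> (9,0) [heading=0, draw]
FD 2: (9,0) -> (11,0) [heading=0, draw]
FD 17: (11,0) -> (28,0) [heading=0, draw]
PU: pen up
FD 14: (28,0) -> (42,0) [heading=0, move]
Final: pos=(42,0), heading=0, 3 segment(s) drawn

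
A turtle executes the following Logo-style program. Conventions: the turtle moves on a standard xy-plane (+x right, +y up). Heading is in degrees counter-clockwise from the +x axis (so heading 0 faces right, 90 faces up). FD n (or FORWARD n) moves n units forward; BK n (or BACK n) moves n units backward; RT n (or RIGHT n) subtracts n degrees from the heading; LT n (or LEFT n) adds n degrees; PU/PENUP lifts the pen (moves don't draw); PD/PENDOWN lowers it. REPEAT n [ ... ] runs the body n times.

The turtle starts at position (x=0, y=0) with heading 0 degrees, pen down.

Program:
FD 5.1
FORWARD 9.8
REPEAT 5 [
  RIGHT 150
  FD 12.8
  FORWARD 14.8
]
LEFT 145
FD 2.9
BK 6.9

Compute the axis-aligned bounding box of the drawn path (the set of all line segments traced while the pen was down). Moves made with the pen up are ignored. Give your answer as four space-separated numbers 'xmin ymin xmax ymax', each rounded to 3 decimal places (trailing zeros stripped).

Executing turtle program step by step:
Start: pos=(0,0), heading=0, pen down
FD 5.1: (0,0) -> (5.1,0) [heading=0, draw]
FD 9.8: (5.1,0) -> (14.9,0) [heading=0, draw]
REPEAT 5 [
  -- iteration 1/5 --
  RT 150: heading 0 -> 210
  FD 12.8: (14.9,0) -> (3.815,-6.4) [heading=210, draw]
  FD 14.8: (3.815,-6.4) -> (-9.002,-13.8) [heading=210, draw]
  -- iteration 2/5 --
  RT 150: heading 210 -> 60
  FD 12.8: (-9.002,-13.8) -> (-2.602,-2.715) [heading=60, draw]
  FD 14.8: (-2.602,-2.715) -> (4.798,10.102) [heading=60, draw]
  -- iteration 3/5 --
  RT 150: heading 60 -> 270
  FD 12.8: (4.798,10.102) -> (4.798,-2.698) [heading=270, draw]
  FD 14.8: (4.798,-2.698) -> (4.798,-17.498) [heading=270, draw]
  -- iteration 4/5 --
  RT 150: heading 270 -> 120
  FD 12.8: (4.798,-17.498) -> (-1.602,-6.413) [heading=120, draw]
  FD 14.8: (-1.602,-6.413) -> (-9.002,6.405) [heading=120, draw]
  -- iteration 5/5 --
  RT 150: heading 120 -> 330
  FD 12.8: (-9.002,6.405) -> (2.083,0.005) [heading=330, draw]
  FD 14.8: (2.083,0.005) -> (14.9,-7.395) [heading=330, draw]
]
LT 145: heading 330 -> 115
FD 2.9: (14.9,-7.395) -> (13.674,-4.767) [heading=115, draw]
BK 6.9: (13.674,-4.767) -> (16.59,-11.021) [heading=115, draw]
Final: pos=(16.59,-11.021), heading=115, 14 segment(s) drawn

Segment endpoints: x in {-9.002, -9.002, -2.602, -1.602, 0, 2.083, 3.815, 4.798, 4.798, 4.798, 5.1, 13.674, 14.9, 14.9, 16.59}, y in {-17.498, -13.8, -11.021, -7.395, -6.413, -6.4, -4.767, -2.715, -2.698, 0, 0.005, 6.405, 10.102}
xmin=-9.002, ymin=-17.498, xmax=16.59, ymax=10.102

Answer: -9.002 -17.498 16.59 10.102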